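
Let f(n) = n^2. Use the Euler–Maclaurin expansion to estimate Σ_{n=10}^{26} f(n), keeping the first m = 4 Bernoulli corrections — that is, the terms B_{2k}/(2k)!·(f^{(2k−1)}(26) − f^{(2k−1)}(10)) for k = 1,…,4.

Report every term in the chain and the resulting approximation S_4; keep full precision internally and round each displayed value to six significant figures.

S_4 ≈ 5916.00

Integral: ∫_10^26 x^2 dx = 5525.33.
½[f(10) + f(26)] = ½[100.000 + 676.000] = 388.000.
Integral + boundary = 5913.33.
Correction k=1: B_{2}/2! · (f^{(1)}(26) − f^{(1)}(10)) = 1/12 · (52.0000 − 20.0000) = 2.66667.
Running total after k=1: 5916.00.
Correction k=2: B_{4}/4! · (f^{(3)}(26) − f^{(3)}(10)) = −1/720 · (0.00000 − 0.00000) = 0.00000.
Running total after k=2: 5916.00.
Correction k=3: B_{6}/6! · (f^{(5)}(26) − f^{(5)}(10)) = 1/30240 · (0.00000 − 0.00000) = 0.00000.
Running total after k=3: 5916.00.
Correction k=4: B_{8}/8! · (f^{(7)}(26) − f^{(7)}(10)) = −1/1209600 · (0.00000 − 0.00000) = 0.00000.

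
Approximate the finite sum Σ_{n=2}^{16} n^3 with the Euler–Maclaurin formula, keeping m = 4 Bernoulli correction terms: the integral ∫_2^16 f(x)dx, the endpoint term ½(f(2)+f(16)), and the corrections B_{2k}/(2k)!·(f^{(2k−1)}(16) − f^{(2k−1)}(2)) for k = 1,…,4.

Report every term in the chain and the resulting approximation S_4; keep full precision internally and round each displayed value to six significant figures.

S_4 ≈ 18495.0

∫_2^16 x^3 dx evaluates to 16380.0.
½[f(2) + f(16)] = ½[8.00000 + 4096.00] = 2052.00.
So far: 18432.0.
Correction k=1: B_{2}/2! · (f^{(1)}(16) − f^{(1)}(2)) = 1/12 · (768.000 − 12.0000) = 63.0000.
Partial sum through k=1: 18495.0.
Correction k=2: B_{4}/4! · (f^{(3)}(16) − f^{(3)}(2)) = −1/720 · (6.00000 − 6.00000) = 0.00000.
Partial sum through k=2: 18495.0.
Correction k=3: B_{6}/6! · (f^{(5)}(16) − f^{(5)}(2)) = 1/30240 · (0.00000 − 0.00000) = 0.00000.
Partial sum through k=3: 18495.0.
Correction k=4: B_{8}/8! · (f^{(7)}(16) − f^{(7)}(2)) = −1/1209600 · (0.00000 − 0.00000) = 0.00000.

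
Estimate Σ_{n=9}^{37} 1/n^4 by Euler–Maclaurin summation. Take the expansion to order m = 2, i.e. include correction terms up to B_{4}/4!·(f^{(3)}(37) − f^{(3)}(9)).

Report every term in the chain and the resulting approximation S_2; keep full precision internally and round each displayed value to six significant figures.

Integral: ∫_9^37 1/x^4 dx = 0.000450667.
Endpoint term: (f(9) + f(37))/2 = (0.000152416 + 5.33572e-07)/2 = 7.64747e-05.
Integral + boundary = 0.000527141.
Order-1 term: 1/12 · (-5.76835e-08 − (-6.77404e-05)) = 5.64022e-06.
Partial sum through k=1: 0.000532782.
Order-2 term: −1/720 · (-1.26406e-09 − (-2.50890e-05)) = -3.48441e-08.

S_2 ≈ 0.000532747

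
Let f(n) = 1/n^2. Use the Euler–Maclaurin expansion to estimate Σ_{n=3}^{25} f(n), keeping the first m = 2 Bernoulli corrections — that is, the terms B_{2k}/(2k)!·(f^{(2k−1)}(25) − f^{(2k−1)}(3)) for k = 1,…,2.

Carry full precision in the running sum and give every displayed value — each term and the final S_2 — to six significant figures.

Integral: ∫_3^25 1/x^2 dx = 0.293333.
Boundary: ½(f(3) + f(25)) = ½(0.111111 + 0.00160000) = 0.0563556.
Integral + boundary = 0.349689.
Order-1 term: 1/12 · (-0.000128000 − (-0.0740741)) = 0.00616217.
Running total after k=1: 0.355851.
Order-2 term: −1/720 · (-2.45760e-06 − (-0.0987654)) = -0.000137171.

S_2 ≈ 0.355714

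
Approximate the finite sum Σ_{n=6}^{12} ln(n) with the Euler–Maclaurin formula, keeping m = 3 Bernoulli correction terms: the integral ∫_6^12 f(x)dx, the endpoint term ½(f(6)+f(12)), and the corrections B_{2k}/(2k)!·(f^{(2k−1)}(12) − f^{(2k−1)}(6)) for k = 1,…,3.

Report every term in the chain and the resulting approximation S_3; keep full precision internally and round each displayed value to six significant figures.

S_3 ≈ 15.1997

The integral term ∫_6^12 ln(x) dx = 13.0683.
Boundary: ½(f(6) + f(12)) = ½(1.79176 + 2.48491) = 2.13833.
Running total after boundary: 15.2067.
Order-1 term: 1/12 · (0.0833333 − 0.166667) = -0.00694444.
Partial sum through k=1: 15.1997.
Order-2 term: −1/720 · (0.00115741 − 0.00925926) = 1.12526e-05.
Partial sum through k=2: 15.1997.
Order-3 term: 1/30240 · (9.64506e-05 − 0.00308642) = -9.88746e-08.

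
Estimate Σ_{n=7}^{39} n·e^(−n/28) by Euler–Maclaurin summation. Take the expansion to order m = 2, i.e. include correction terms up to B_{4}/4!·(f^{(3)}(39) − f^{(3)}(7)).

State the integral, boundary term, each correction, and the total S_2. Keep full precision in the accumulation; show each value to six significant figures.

S_2 ≈ 304.805

The integral term ∫_7^39 x·e^(−x/28) dx = 297.293.
Endpoint term: (f(7) + f(39))/2 = (5.45161 + 9.68622)/2 = 7.56891.
So far: 304.862.
k=1: B_{2}/(2)! × [f^{(1)}(39) − f^{(1)}(7)] = 1/12 × (-0.0975718 − 0.584101) = -0.0568060.
Partial sum through k=1: 304.805.
k=2: B_{4}/(4)! × [f^{(3)}(39) − f^{(3)}(7)] = −1/720 × (0.000509129 − 0.00273176) = 3.08699e-06.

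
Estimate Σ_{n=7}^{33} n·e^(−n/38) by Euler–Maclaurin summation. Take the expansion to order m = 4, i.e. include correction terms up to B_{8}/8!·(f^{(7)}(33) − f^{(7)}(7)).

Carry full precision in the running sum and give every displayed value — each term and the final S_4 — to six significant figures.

S_4 ≈ 299.976

∫_7^33 x·e^(−x/38) dx evaluates to 290.193.
Boundary: ½(f(7) + f(33)) = ½(5.82232 + 13.8472) = 9.83479.
So far: 300.028.
k=1: B_{2}/(2)! × [f^{(1)}(33) − f^{(1)}(7)] = 1/12 × (0.0552123 − 0.678542) = -0.0519441.
Running total after k=1: 299.976.
k=2: B_{4}/(4)! × [f^{(3)}(33) − f^{(3)}(7)] = −1/720 × (0.000619418 − 0.00162193) = 1.39237e-06.
Running total after k=2: 299.976.
k=3: B_{6}/(6)! × [f^{(5)}(33) − f^{(5)}(7)] = 1/30240 × (8.31441e-07 − 1.92102e-06) = -3.60310e-11.
Running total after k=3: 299.976.
k=4: B_{8}/(8)! × [f^{(7)}(33) − f^{(7)}(7)] = −1/1209600 × (8.54516e-10 − 1.88284e-09) = 8.50134e-16.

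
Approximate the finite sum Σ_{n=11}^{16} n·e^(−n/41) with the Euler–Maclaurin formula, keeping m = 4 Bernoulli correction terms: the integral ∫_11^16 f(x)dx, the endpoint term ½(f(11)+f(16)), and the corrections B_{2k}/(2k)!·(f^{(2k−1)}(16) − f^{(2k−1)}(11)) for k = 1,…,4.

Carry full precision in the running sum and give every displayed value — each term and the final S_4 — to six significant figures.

S_4 ≈ 58.0188

The integral term ∫_11^16 x·e^(−x/41) dx = 48.4101.
Boundary: ½(f(11) + f(16)) = ½(8.41152 + 10.8303) = 9.62090.
Integral + boundary = 58.0310.
Correction k=1: B_{2}/2! · (f^{(1)}(16) − f^{(1)}(11)) = 1/12 · (0.412739 − 0.559525) = -0.0122322.
Running total after k=1: 58.0188.
Correction k=2: B_{4}/4! · (f^{(3)}(16) − f^{(3)}(11)) = −1/720 · (0.00105088 − 0.00124265) = 2.66351e-07.
Running total after k=2: 58.0188.
Correction k=3: B_{6}/6! · (f^{(5)}(16) − f^{(5)}(11)) = 1/30240 · (1.10424e-06 − 1.28046e-06) = -5.82737e-12.
Running total after k=3: 58.0188.
Correction k=4: B_{8}/8! · (f^{(7)}(16) − f^{(7)}(11)) = −1/1209600 · (9.41893e-10 − 1.08369e-09) = 1.17224e-16.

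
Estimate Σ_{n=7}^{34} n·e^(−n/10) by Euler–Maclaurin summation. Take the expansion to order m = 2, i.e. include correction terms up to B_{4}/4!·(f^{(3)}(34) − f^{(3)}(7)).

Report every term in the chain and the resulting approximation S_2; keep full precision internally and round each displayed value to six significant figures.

S_2 ≈ 72.0216

∫_7^34 x·e^(−x/10) dx evaluates to 69.7353.
Endpoint term: (f(7) + f(34))/2 = (3.47610 + 1.13469)/2 = 2.30539.
Integral + boundary = 72.0407.
Correction k=1: B_{2}/2! · (f^{(1)}(34) − f^{(1)}(7)) = 1/12 · (-0.0800958 − 0.148976) = -0.0190893.
After k=1: 72.0216.
Correction k=2: B_{4}/4! · (f^{(3)}(34) − f^{(3)}(7)) = −1/720 · (-0.000133493 − 0.0114215) = 1.60485e-05.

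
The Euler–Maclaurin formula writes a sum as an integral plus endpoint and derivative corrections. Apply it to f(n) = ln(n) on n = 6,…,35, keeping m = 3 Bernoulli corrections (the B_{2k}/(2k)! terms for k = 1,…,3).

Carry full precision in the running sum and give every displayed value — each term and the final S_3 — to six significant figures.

Integral: ∫_6^35 ln(x) dx = 84.6866.
½[f(6) + f(35)] = ½[1.79176 + 3.55535] = 2.67355.
So far: 87.3602.
Correction k=1: B_{2}/2! · (f^{(1)}(35) − f^{(1)}(6)) = 1/12 · (0.0285714 − 0.166667) = -0.0115079.
Partial sum through k=1: 87.3487.
Correction k=2: B_{4}/4! · (f^{(3)}(35) − f^{(3)}(6)) = −1/720 · (4.66472e-05 − 0.00925926) = 1.27953e-05.
Partial sum through k=2: 87.3487.
Correction k=3: B_{6}/6! · (f^{(5)}(35) − f^{(5)}(6)) = 1/30240 · (4.56952e-07 − 0.00308642) = -1.02049e-07.

S_3 ≈ 87.3487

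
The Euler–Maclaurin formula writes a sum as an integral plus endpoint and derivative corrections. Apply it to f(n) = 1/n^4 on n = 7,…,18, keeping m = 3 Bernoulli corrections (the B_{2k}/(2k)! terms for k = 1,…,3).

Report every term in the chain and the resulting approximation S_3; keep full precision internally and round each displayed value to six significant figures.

S_3 ≈ 0.00114713

∫_7^18 1/x^4 dx evaluates to 0.000914661.
Boundary: ½(f(7) + f(18)) = ½(0.000416493 + 9.52599e-06) = 0.000213010.
So far: 0.00112767.
k=1: B_{2}/(2)! × [f^{(1)}(18) − f^{(1)}(7)] = 1/12 × (-2.11689e-06 − (-0.000237996)) = 1.96566e-05.
Running total after k=1: 0.00114733.
k=2: B_{4}/(4)! × [f^{(3)}(18) − f^{(3)}(7)] = −1/720 × (-1.96008e-07 − (-0.000145712)) = -2.02105e-07.
Running total after k=2: 0.00114713.
k=3: B_{6}/(6)! × [f^{(5)}(18) − f^{(5)}(7)] = 1/30240 × (-3.38779e-08 − (-0.000166528)) = 5.50575e-09.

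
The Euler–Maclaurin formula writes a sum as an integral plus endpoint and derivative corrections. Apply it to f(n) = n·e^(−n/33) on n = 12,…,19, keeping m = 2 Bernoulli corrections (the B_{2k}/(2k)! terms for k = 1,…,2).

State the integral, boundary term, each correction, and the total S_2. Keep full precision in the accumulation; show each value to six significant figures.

The integral term ∫_12^19 x·e^(−x/33) dx = 67.4184.
½[f(12) + f(19)] = ½[8.34173 + 10.6833] = 9.51251.
Integral + boundary = 76.9309.
Order-1 term: 1/12 · (0.238542 − 0.442364) = -0.0169852.
Partial sum through k=1: 76.9139.
Order-2 term: −1/720 · (0.00125170 − 0.00168288) = 5.98858e-07.

S_2 ≈ 76.9139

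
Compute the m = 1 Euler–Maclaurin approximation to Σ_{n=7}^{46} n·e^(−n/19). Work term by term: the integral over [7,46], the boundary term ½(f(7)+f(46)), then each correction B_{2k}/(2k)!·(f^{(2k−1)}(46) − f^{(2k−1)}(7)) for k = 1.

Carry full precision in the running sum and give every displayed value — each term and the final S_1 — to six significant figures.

∫_7^46 x·e^(−x/19) dx evaluates to 232.059.
Boundary: ½(f(7) + f(46)) = ½(4.84278 + 4.08609) = 4.46444.
Integral + boundary = 236.524.
Order-1 term: 1/12 · (-0.126229 − 0.436943) = -0.0469310.

S_1 ≈ 236.477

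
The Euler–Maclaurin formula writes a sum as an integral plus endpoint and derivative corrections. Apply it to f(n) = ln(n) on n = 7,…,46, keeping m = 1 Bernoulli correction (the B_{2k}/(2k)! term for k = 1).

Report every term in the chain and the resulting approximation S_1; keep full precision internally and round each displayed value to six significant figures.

Integral: ∫_7^46 ln(x) dx = 123.496.
Boundary: ½(f(7) + f(46)) = ½(1.94591 + 3.82864) = 2.88728.
Running total after boundary: 126.383.
k=1: B_{2}/(2)! × [f^{(1)}(46) − f^{(1)}(7)] = 1/12 × (0.0217391 − 0.142857) = -0.0100932.

S_1 ≈ 126.373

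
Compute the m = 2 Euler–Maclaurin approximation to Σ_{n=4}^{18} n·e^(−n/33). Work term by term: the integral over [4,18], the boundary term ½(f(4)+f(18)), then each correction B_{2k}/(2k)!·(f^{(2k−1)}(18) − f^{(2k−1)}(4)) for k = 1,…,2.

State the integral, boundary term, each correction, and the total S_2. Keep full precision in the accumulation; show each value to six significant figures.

S_2 ≈ 113.133

Integral: ∫_4^18 x·e^(−x/33) dx = 106.188.
Boundary: ½(f(4) + f(18)) = ½(3.54338 + 10.4324) = 6.98790.
Integral + boundary = 113.176.
Order-1 term: 1/12 · (0.263445 − 0.778471) = -0.0429188.
After k=1: 113.133.
Order-2 term: −1/720 · (0.00130634 − 0.00234175) = 1.43807e-06.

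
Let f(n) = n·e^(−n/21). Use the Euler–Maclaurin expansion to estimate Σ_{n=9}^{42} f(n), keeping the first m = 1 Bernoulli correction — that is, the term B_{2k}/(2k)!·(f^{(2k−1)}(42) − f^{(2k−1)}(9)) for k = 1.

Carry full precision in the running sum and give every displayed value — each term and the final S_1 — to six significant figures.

S_1 ≈ 237.089

Integral: ∫_9^42 x·e^(−x/21) dx = 231.358.
Endpoint term: (f(9) + f(42))/2 = (5.86295 + 5.68408)/2 = 5.77352.
So far: 237.132.
k=1: B_{2}/(2)! × [f^{(1)}(42) − f^{(1)}(9)] = 1/12 × (-0.135335 − 0.372251) = -0.0422988.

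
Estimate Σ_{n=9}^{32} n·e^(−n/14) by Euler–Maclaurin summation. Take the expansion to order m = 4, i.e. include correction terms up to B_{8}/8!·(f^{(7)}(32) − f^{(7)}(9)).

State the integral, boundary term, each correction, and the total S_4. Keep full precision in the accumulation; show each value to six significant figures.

Integral: ∫_9^32 x·e^(−x/14) dx = 103.808.
Endpoint term: (f(9) + f(32))/2 = (4.73209 + 3.25444)/2 = 3.99327.
Running total after boundary: 107.801.
Order-1 term: 1/12 · (-0.130759 − 0.187781) = -0.0265450.
Running total after k=1: 107.775.
Order-2 term: −1/720 · (0.000370632 − 0.00632325) = 8.26753e-06.
Running total after k=2: 107.775.
Order-3 term: 1/30240 · (7.18572e-06 − 5.96349e-05) = -1.73443e-09.
Running total after k=3: 107.775.
Order-4 term: −1/1209600 · (6.36758e-08 − 4.43920e-07) = 3.14355e-13.

S_4 ≈ 107.775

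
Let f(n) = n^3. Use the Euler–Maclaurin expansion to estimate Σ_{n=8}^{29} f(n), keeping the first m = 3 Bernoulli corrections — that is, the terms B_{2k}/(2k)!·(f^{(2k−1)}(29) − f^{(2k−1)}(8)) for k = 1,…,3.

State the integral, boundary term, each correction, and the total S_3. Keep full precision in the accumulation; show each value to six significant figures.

The integral term ∫_8^29 x^3 dx = 175796.
Endpoint term: (f(8) + f(29))/2 = (512.000 + 24389.0)/2 = 12450.5.
So far: 188247.
k=1: B_{2}/(2)! × [f^{(1)}(29) − f^{(1)}(8)] = 1/12 × (2523.00 − 192.000) = 194.250.
After k=1: 188441.
k=2: B_{4}/(4)! × [f^{(3)}(29) − f^{(3)}(8)] = −1/720 × (6.00000 − 6.00000) = 0.00000.
After k=2: 188441.
k=3: B_{6}/(6)! × [f^{(5)}(29) − f^{(5)}(8)] = 1/30240 × (0.00000 − 0.00000) = 0.00000.

S_3 ≈ 188441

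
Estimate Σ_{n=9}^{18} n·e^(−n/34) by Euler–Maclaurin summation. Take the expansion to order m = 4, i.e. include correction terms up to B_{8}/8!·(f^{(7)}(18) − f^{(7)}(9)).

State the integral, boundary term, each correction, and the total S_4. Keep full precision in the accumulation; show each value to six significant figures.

∫_9^18 x·e^(−x/34) dx evaluates to 80.7191.
½[f(9) + f(18)] = ½[6.90688 + 10.6011] = 8.75400.
Integral + boundary = 89.4731.
Order-1 term: 1/12 · (0.277154 − 0.564288) = -0.0239279.
Running total after k=1: 89.4492.
Order-2 term: −1/720 · (0.00125870 − 0.00181587) = 7.73855e-07.
Running total after k=2: 89.4492.
Order-3 term: 1/30240 · (1.97028e-06 − 2.71939e-06) = -2.47720e-11.
Running total after k=3: 89.4492.
Order-4 term: −1/1209600 · (2.46689e-09 − 3.34598e-09) = 7.26758e-16.

S_4 ≈ 89.4492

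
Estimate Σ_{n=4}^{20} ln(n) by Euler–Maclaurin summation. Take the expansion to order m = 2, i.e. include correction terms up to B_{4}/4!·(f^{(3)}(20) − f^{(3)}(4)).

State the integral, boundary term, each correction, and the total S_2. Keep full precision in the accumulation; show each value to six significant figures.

The integral term ∫_4^20 ln(x) dx = 38.3695.
½[f(4) + f(20)] = ½[1.38629 + 2.99573] = 2.19101.
So far: 40.5605.
Correction k=1: B_{2}/2! · (f^{(1)}(20) − f^{(1)}(4)) = 1/12 · (0.0500000 − 0.250000) = -0.0166667.
Partial sum through k=1: 40.5438.
Correction k=2: B_{4}/4! · (f^{(3)}(20) − f^{(3)}(4)) = −1/720 · (0.000250000 − 0.0312500) = 4.30556e-05.

S_2 ≈ 40.5439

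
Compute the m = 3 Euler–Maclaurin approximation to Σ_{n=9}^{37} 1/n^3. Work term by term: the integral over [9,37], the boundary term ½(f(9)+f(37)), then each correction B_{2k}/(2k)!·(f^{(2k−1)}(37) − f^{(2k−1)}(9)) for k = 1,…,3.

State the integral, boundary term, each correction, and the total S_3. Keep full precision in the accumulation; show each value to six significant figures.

The integral term ∫_9^37 1/x^3 dx = 0.00580761.
Boundary: ½(f(9) + f(37)) = ½(0.00137174 + 1.97422e-05) = 0.000695742.
So far: 0.00650335.
Correction k=1: B_{2}/2! · (f^{(1)}(37) − f^{(1)}(9)) = 1/12 · (-1.60072e-06 − (-0.000457247)) = 3.79706e-05.
After k=1: 0.00654132.
Correction k=2: B_{4}/4! · (f^{(3)}(37) − f^{(3)}(9)) = −1/720 · (-2.33852e-08 − (-0.000112901)) = -1.56774e-07.
After k=2: 0.00654117.
Correction k=3: B_{6}/6! · (f^{(5)}(37) − f^{(5)}(9)) = 1/30240 · (-7.17442e-10 − (-5.85410e-05)) = 1.93586e-09.

S_3 ≈ 0.00654117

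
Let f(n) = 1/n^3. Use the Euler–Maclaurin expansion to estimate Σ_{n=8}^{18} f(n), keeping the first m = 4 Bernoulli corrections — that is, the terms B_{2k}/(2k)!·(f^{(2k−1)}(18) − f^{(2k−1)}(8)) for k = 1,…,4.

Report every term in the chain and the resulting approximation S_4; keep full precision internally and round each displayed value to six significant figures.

S_4 ≈ 0.00738993

Integral: ∫_8^18 1/x^3 dx = 0.00626929.
Boundary: ½(f(8) + f(18)) = ½(0.00195312 + 0.000171468) = 0.00106230.
So far: 0.00733159.
Order-1 term: 1/12 · (-2.85780e-05 − (-0.000732422)) = 5.86537e-05.
Running total after k=1: 0.00739024.
Order-2 term: −1/720 · (-1.76407e-06 − (-0.000228882)) = -3.15441e-07.
Running total after k=2: 0.00738992.
Order-3 term: 1/30240 · (-2.28676e-07 − (-0.000150204)) = 4.95949e-09.
Running total after k=3: 0.00738993.
Order-4 term: −1/1209600 · (-5.08169e-08 − (-0.000168979)) = -1.39656e-10.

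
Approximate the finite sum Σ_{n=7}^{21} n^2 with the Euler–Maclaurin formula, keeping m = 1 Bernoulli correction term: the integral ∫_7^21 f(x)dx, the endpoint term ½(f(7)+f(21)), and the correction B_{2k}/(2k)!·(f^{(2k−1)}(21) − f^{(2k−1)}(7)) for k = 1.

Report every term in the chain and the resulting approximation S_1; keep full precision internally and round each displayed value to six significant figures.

∫_7^21 x^2 dx evaluates to 2972.67.
½[f(7) + f(21)] = ½[49.0000 + 441.000] = 245.000.
So far: 3217.67.
Correction k=1: B_{2}/2! · (f^{(1)}(21) − f^{(1)}(7)) = 1/12 · (42.0000 − 14.0000) = 2.33333.

S_1 ≈ 3220.00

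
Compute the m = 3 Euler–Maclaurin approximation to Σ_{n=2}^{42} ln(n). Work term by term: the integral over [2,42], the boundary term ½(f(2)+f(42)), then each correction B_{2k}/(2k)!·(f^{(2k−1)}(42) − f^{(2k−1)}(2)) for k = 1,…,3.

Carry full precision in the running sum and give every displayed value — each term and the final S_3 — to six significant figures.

S_3 ≈ 117.772

Integral: ∫_2^42 ln(x) dx = 115.596.
½[f(2) + f(42)] = ½[0.693147 + 3.73767] = 2.21541.
So far: 117.811.
Order-1 term: 1/12 · (0.0238095 − 0.500000) = -0.0396825.
Running total after k=1: 117.772.
Order-2 term: −1/720 · (2.69949e-05 − 0.250000) = 0.000347185.
Running total after k=2: 117.772.
Order-3 term: 1/30240 · (1.83639e-07 − 0.750000) = -2.48016e-05.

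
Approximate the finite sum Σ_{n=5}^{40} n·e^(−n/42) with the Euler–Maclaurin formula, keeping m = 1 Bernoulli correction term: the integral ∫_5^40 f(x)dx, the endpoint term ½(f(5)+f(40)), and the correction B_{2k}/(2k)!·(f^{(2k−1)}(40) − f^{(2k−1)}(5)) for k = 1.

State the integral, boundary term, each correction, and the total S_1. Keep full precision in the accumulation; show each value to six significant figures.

S_1 ≈ 433.553

The integral term ∫_5^40 x·e^(−x/42) dx = 423.681.
Endpoint term: (f(5) + f(40))/2 = (4.43883 + 15.4329)/2 = 9.93584.
Running total after boundary: 433.616.
k=1: B_{2}/(2)! × [f^{(1)}(40) − f^{(1)}(5)] = 1/12 × (0.0183724 − 0.782079) = -0.0636422.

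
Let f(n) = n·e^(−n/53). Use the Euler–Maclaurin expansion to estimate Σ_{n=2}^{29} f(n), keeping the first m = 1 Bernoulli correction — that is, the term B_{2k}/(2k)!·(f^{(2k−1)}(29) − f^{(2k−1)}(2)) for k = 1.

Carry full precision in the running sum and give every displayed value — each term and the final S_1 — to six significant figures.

S_1 ≈ 301.816

The integral term ∫_2^29 x·e^(−x/53) dx = 292.519.
Endpoint term: (f(2) + f(29))/2 = (1.92593 + 16.7790)/2 = 9.35245.
So far: 301.872.
Order-1 term: 1/12 · (0.262001 − 0.926629) = -0.0553857.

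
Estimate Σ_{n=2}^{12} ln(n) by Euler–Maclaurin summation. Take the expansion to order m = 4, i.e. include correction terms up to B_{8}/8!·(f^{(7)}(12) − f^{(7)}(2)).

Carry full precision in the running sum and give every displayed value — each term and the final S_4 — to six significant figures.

S_4 ≈ 19.9872

The integral term ∫_2^12 ln(x) dx = 18.4326.
½[f(2) + f(12)] = ½[0.693147 + 2.48491] = 1.58903.
So far: 20.0216.
Correction k=1: B_{2}/2! · (f^{(1)}(12) − f^{(1)}(2)) = 1/12 · (0.0833333 − 0.500000) = -0.0347222.
Partial sum through k=1: 19.9869.
Correction k=2: B_{4}/4! · (f^{(3)}(12) − f^{(3)}(2)) = −1/720 · (0.00115741 − 0.250000) = 0.000345615.
Partial sum through k=2: 19.9872.
Correction k=3: B_{6}/6! · (f^{(5)}(12) − f^{(5)}(2)) = 1/30240 · (9.64506e-05 − 0.750000) = -2.47984e-05.
Partial sum through k=3: 19.9872.
Correction k=4: B_{8}/8! · (f^{(7)}(12) − f^{(7)}(2)) = −1/1209600 · (2.00939e-05 − 5.62500) = 4.65028e-06.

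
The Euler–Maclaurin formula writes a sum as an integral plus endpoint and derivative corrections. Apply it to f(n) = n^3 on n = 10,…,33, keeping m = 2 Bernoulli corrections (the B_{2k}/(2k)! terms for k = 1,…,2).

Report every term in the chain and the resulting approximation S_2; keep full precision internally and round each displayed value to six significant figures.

The integral term ∫_10^33 x^3 dx = 293980.
½[f(10) + f(33)] = ½[1000.00 + 35937.0] = 18468.5.
Running total after boundary: 312449.
k=1: B_{2}/(2)! × [f^{(1)}(33) − f^{(1)}(10)] = 1/12 × (3267.00 − 300.000) = 247.250.
Running total after k=1: 312696.
k=2: B_{4}/(4)! × [f^{(3)}(33) − f^{(3)}(10)] = −1/720 × (6.00000 − 6.00000) = 0.00000.

S_2 ≈ 312696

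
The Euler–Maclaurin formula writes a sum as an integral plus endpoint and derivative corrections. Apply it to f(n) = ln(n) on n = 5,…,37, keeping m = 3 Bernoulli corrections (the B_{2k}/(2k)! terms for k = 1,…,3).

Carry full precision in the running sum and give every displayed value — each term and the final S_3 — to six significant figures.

∫_5^37 ln(x) dx evaluates to 93.5568.
½[f(5) + f(37)] = ½[1.60944 + 3.61092] = 2.61018.
So far: 96.1670.
k=1: B_{2}/(2)! × [f^{(1)}(37) − f^{(1)}(5)] = 1/12 × (0.0270270 − 0.200000) = -0.0144144.
Running total after k=1: 96.1525.
k=2: B_{4}/(4)! × [f^{(3)}(37) − f^{(3)}(5)] = −1/720 × (3.94843e-05 − 0.0160000) = 2.21674e-05.
Running total after k=2: 96.1526.
k=3: B_{6}/(6)! × [f^{(5)}(37) − f^{(5)}(5)] = 1/30240 × (3.46101e-07 − 0.00768000) = -2.53957e-07.

S_3 ≈ 96.1526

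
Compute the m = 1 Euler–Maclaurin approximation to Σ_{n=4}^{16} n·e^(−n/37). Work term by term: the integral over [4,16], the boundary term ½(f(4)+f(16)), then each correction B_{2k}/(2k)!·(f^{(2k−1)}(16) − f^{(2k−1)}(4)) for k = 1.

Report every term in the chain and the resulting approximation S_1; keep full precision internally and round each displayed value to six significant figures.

S_1 ≈ 95.9552

∫_4^16 x·e^(−x/37) dx evaluates to 89.0047.
½[f(4) + f(16)] = ½[3.59012 + 10.3829] = 6.98649.
So far: 95.9912.
Order-1 term: 1/12 · (0.368311 − 0.800500) = -0.0360158.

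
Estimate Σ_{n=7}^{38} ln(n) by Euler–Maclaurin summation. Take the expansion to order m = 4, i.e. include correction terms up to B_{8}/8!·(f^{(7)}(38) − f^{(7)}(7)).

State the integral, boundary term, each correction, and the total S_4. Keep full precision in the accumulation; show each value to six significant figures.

S_4 ≈ 96.3889

∫_7^38 ln(x) dx evaluates to 93.6069.
½[f(7) + f(38)] = ½[1.94591 + 3.63759] = 2.79175.
Running total after boundary: 96.3987.
Order-1 term: 1/12 · (0.0263158 − 0.142857) = -0.00971178.
After k=1: 96.3889.
Order-2 term: −1/720 · (3.64485e-05 − 0.00583090) = 8.04785e-06.
After k=2: 96.3889.
Order-3 term: 1/30240 · (3.02896e-07 − 0.00142798) = -4.72114e-08.
After k=3: 96.3889.
Order-4 term: −1/1209600 · (6.29285e-09 − 0.000874271) = 7.22772e-10.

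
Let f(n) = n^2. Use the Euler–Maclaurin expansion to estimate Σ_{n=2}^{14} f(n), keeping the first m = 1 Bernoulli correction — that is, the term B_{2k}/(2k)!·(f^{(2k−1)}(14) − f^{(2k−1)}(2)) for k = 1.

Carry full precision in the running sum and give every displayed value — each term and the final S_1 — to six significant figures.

S_1 ≈ 1014.00

The integral term ∫_2^14 x^2 dx = 912.000.
Endpoint term: (f(2) + f(14))/2 = (4.00000 + 196.000)/2 = 100.000.
So far: 1012.00.
Order-1 term: 1/12 · (28.0000 − 4.00000) = 2.00000.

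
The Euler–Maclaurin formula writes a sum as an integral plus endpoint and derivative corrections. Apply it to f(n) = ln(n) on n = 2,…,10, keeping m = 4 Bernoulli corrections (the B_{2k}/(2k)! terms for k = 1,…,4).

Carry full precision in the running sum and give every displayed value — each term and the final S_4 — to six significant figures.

S_4 ≈ 15.1044

∫_2^10 ln(x) dx evaluates to 13.6396.
Endpoint term: (f(2) + f(10))/2 = (0.693147 + 2.30259)/2 = 1.49787.
Integral + boundary = 15.1374.
k=1: B_{2}/(2)! × [f^{(1)}(10) − f^{(1)}(2)] = 1/12 × (0.100000 − 0.500000) = -0.0333333.
Partial sum through k=1: 15.1041.
k=2: B_{4}/(4)! × [f^{(3)}(10) − f^{(3)}(2)] = −1/720 × (0.00200000 − 0.250000) = 0.000344444.
Partial sum through k=2: 15.1044.
k=3: B_{6}/(6)! × [f^{(5)}(10) − f^{(5)}(2)] = 1/30240 × (0.000240000 − 0.750000) = -2.47937e-05.
Partial sum through k=3: 15.1044.
k=4: B_{8}/(8)! × [f^{(7)}(10) − f^{(7)}(2)] = −1/1209600 × (7.20000e-05 − 5.62500) = 4.65024e-06.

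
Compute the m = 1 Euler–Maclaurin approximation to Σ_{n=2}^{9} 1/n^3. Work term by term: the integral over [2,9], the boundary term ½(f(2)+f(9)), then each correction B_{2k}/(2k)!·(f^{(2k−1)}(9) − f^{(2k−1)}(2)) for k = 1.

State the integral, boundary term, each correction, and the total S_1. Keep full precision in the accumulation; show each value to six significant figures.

Integral: ∫_2^9 1/x^3 dx = 0.118827.
Endpoint term: (f(2) + f(9))/2 = (0.125000 + 0.00137174)/2 = 0.0631859.
Integral + boundary = 0.182013.
Order-1 term: 1/12 · (-0.000457247 − (-0.187500)) = 0.0155869.

S_1 ≈ 0.197600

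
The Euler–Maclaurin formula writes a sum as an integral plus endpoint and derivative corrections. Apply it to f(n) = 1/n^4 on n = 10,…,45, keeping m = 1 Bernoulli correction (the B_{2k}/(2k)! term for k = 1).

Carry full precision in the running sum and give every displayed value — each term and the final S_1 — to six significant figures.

S_1 ≈ 0.000383129

Integral: ∫_10^45 1/x^4 dx = 0.000329675.
Endpoint term: (f(10) + f(45))/2 = (0.000100000 + 2.43865e-07)/2 = 5.01219e-05.
Integral + boundary = 0.000379797.
k=1: B_{2}/(2)! × [f^{(1)}(45) − f^{(1)}(10)] = 1/12 × (-2.16769e-08 − (-4.00000e-05)) = 3.33153e-06.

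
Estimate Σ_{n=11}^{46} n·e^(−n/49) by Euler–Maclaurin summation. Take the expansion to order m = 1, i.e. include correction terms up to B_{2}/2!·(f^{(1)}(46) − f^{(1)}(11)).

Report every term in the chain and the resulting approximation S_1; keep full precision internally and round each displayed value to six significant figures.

S_1 ≈ 541.575

∫_11^46 x·e^(−x/49) dx evaluates to 528.235.
Endpoint term: (f(11) + f(46))/2 = (8.78816 + 17.9909)/2 = 13.3895.
So far: 541.625.
Correction k=1: B_{2}/2! · (f^{(1)}(46) − f^{(1)}(11)) = 1/12 · (0.0239453 − 0.619574) = -0.0496357.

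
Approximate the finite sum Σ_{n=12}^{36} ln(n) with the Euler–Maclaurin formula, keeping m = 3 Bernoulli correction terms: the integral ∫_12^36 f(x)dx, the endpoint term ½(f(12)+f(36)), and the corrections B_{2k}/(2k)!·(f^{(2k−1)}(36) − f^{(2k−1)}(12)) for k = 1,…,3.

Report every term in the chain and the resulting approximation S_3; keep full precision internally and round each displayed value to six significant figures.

S_3 ≈ 78.2174

The integral term ∫_12^36 ln(x) dx = 75.1878.
½[f(12) + f(36)] = ½[2.48491 + 3.58352] = 3.03421.
Running total after boundary: 78.2220.
k=1: B_{2}/(2)! × [f^{(1)}(36) − f^{(1)}(12)] = 1/12 × (0.0277778 − 0.0833333) = -0.00462963.
Running total after k=1: 78.2174.
k=2: B_{4}/(4)! × [f^{(3)}(36) − f^{(3)}(12)] = −1/720 × (4.28669e-05 − 0.00115741) = 1.54797e-06.
Running total after k=2: 78.2174.
k=3: B_{6}/(6)! × [f^{(5)}(36) − f^{(5)}(12)] = 1/30240 × (3.96916e-07 − 9.64506e-05) = -3.17638e-09.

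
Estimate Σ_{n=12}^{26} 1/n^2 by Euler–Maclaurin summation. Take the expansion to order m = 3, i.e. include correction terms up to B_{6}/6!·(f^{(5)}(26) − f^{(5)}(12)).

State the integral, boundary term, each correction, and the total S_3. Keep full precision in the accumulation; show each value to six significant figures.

S_3 ≈ 0.0491705

The integral term ∫_12^26 1/x^2 dx = 0.0448718.
Endpoint term: (f(12) + f(26))/2 = (0.00694444 + 0.00147929)/2 = 0.00421187.
Running total after boundary: 0.0490837.
k=1: B_{2}/(2)! × [f^{(1)}(26) − f^{(1)}(12)] = 1/12 × (-0.000113792 − (-0.00115741)) = 8.69680e-05.
After k=1: 0.0491706.
k=2: B_{4}/(4)! × [f^{(3)}(26) − f^{(3)}(12)] = −1/720 × (-2.01997e-06 − (-9.64506e-05)) = -1.31154e-07.
After k=2: 0.0491705.
k=3: B_{6}/(6)! × [f^{(5)}(26) − f^{(5)}(12)] = 1/30240 × (-8.96436e-08 − (-2.00939e-05)) = 6.61516e-10.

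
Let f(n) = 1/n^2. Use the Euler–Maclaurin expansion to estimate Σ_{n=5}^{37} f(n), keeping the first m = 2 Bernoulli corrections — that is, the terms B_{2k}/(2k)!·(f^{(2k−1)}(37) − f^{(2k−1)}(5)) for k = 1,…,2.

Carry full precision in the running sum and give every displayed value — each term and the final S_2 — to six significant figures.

S_2 ≈ 0.194658

Integral: ∫_5^37 1/x^2 dx = 0.172973.
½[f(5) + f(37)] = ½[0.0400000 + 0.000730460] = 0.0203652.
So far: 0.193338.
Correction k=1: B_{2}/2! · (f^{(1)}(37) − f^{(1)}(5)) = 1/12 · (-3.94843e-05 − (-0.0160000)) = 0.00133004.
After k=1: 0.194668.
Correction k=2: B_{4}/4! · (f^{(3)}(37) − f^{(3)}(5)) = −1/720 · (-3.46101e-07 − (-0.00768000)) = -1.06662e-05.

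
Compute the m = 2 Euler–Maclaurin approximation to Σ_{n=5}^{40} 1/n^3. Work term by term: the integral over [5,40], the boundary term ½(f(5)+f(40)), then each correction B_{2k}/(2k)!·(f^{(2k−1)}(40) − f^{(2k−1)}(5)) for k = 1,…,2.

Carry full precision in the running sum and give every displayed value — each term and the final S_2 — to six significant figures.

Integral: ∫_5^40 1/x^3 dx = 0.0196875.
Boundary: ½(f(5) + f(40)) = ½(0.00800000 + 1.56250e-05) = 0.00400781.
So far: 0.0236953.
k=1: B_{2}/(2)! × [f^{(1)}(40) − f^{(1)}(5)] = 1/12 × (-1.17187e-06 − (-0.00480000)) = 0.000399902.
Running total after k=1: 0.0240952.
k=2: B_{4}/(4)! × [f^{(3)}(40) − f^{(3)}(5)] = −1/720 × (-1.46484e-08 − (-0.00384000)) = -5.33331e-06.

S_2 ≈ 0.0240899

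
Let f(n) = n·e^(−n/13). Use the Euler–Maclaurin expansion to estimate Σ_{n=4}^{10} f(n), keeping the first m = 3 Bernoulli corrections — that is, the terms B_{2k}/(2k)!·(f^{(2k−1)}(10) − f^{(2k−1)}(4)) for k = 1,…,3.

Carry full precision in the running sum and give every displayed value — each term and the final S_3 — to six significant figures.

S_3 ≈ 27.6725

The integral term ∫_4^10 x·e^(−x/13) dx = 23.9188.
½[f(4) + f(10)] = ½[2.94057 + 4.63369] = 3.78713.
Integral + boundary = 27.7060.
Correction k=1: B_{2}/2! · (f^{(1)}(10) − f^{(1)}(4)) = 1/12 · (0.106931 − 0.508944) = -0.0335011.
After k=1: 27.6725.
Correction k=2: B_{4}/4! · (f^{(3)}(10) − f^{(3)}(4)) = −1/720 · (0.00611639 − 0.0117114) = 7.77085e-06.
After k=2: 27.6725.
Correction k=3: B_{6}/6! · (f^{(5)}(10) − f^{(5)}(4)) = 1/30240 · (6.86394e-05 − 0.000120777) = -1.72413e-09.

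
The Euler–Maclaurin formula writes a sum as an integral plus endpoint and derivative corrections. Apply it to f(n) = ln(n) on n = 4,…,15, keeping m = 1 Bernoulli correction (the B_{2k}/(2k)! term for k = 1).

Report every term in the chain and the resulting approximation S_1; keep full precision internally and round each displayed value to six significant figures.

S_1 ≈ 26.1075

Integral: ∫_4^15 ln(x) dx = 24.0756.
½[f(4) + f(15)] = ½[1.38629 + 2.70805] = 2.04717.
Running total after boundary: 26.1227.
Order-1 term: 1/12 · (0.0666667 − 0.250000) = -0.0152778.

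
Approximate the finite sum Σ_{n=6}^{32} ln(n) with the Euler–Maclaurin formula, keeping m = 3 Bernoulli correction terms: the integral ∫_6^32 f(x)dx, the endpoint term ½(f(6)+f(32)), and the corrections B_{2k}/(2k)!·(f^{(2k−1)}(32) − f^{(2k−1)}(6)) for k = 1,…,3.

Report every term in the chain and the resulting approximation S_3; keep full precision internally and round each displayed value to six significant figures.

S_3 ≈ 76.7705

Integral: ∫_6^32 ln(x) dx = 74.1530.
Endpoint term: (f(6) + f(32))/2 = (1.79176 + 3.46574)/2 = 2.62875.
Running total after boundary: 76.7817.
k=1: B_{2}/(2)! × [f^{(1)}(32) − f^{(1)}(6)] = 1/12 × (0.0312500 − 0.166667) = -0.0112847.
Running total after k=1: 76.7705.
k=2: B_{4}/(4)! × [f^{(3)}(32) − f^{(3)}(6)] = −1/720 × (6.10352e-05 − 0.00925926) = 1.27753e-05.
Running total after k=2: 76.7705.
k=3: B_{6}/(6)! × [f^{(5)}(32) − f^{(5)}(6)] = 1/30240 × (7.15256e-07 − 0.00308642) = -1.02040e-07.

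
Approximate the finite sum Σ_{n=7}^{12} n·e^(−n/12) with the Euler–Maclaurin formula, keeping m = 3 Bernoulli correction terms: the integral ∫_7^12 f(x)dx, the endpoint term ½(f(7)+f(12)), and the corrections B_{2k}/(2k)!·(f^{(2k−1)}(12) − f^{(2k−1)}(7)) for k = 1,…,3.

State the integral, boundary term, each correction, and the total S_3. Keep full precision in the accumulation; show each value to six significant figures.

S_3 ≈ 25.4238

∫_7^12 x·e^(−x/12) dx evaluates to 21.2827.
Boundary: ½(f(7) + f(12)) = ½(3.90625 + 4.41455) = 4.16040.
So far: 25.4431.
Order-1 term: 1/12 · (0.00000 − 0.232515) = -0.0193762.
After k=1: 25.4238.
Order-2 term: −1/720 · (0.00510944 − 0.00936517) = 5.91075e-06.
After k=2: 25.4238.
Order-3 term: 1/30240 · (7.09644e-05 − 0.000118859) = -1.58381e-09.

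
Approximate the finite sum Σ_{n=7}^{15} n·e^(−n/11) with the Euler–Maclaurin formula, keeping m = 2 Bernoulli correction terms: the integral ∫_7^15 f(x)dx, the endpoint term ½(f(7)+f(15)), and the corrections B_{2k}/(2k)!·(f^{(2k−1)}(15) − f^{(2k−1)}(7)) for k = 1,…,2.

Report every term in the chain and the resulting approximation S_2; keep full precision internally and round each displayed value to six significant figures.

∫_7^15 x·e^(−x/11) dx evaluates to 31.6457.
½[f(7) + f(15)] = ½[3.70449 + 3.83594] = 3.77022.
So far: 35.4159.
Correction k=1: B_{2}/2! · (f^{(1)}(15) − f^{(1)}(7)) = 1/12 · (-0.0929924 − 0.192441) = -0.0237861.
Running total after k=1: 35.3921.
Correction k=2: B_{4}/4! · (f^{(3)}(15) − f^{(3)}(7)) = −1/720 · (0.00345840 − 0.0103378) = 9.55466e-06.

S_2 ≈ 35.3921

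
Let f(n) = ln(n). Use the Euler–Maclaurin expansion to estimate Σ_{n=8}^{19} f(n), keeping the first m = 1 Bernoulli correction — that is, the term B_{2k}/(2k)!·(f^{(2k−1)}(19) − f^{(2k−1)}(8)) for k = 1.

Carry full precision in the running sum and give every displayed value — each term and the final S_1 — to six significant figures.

S_1 ≈ 30.8147

∫_8^19 ln(x) dx evaluates to 28.3088.
Endpoint term: (f(8) + f(19))/2 = (2.07944 + 2.94444)/2 = 2.51194.
So far: 30.8207.
k=1: B_{2}/(2)! × [f^{(1)}(19) − f^{(1)}(8)] = 1/12 × (0.0526316 − 0.125000) = -0.00603070.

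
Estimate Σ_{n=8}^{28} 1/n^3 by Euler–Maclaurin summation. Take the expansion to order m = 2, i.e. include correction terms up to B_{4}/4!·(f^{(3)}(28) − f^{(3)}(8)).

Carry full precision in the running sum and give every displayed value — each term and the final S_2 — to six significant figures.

S_2 ≈ 0.00823440

The integral term ∫_8^28 1/x^3 dx = 0.00717474.
½[f(8) + f(28)] = ½[0.00195312 + 4.55539e-05] = 0.000999339.
Running total after boundary: 0.00817408.
Correction k=1: B_{2}/2! · (f^{(1)}(28) − f^{(1)}(8)) = 1/12 · (-4.88078e-06 − (-0.000732422)) = 6.06284e-05.
Partial sum through k=1: 0.00823471.
Correction k=2: B_{4}/4! · (f^{(3)}(28) − f^{(3)}(8)) = −1/720 · (-1.24510e-07 − (-0.000228882)) = -3.17719e-07.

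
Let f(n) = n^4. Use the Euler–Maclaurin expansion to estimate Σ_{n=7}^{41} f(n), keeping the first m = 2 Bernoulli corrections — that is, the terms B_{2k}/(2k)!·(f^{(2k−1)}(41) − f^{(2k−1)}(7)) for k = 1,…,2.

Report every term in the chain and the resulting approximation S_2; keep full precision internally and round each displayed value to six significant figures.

S_2 ≈ 2.46048e+07

∫_7^41 x^4 dx evaluates to 2.31679e+07.
½[f(7) + f(41)] = ½[2401.00 + 2.82576e+06] = 1.41408e+06.
So far: 2.45820e+07.
k=1: B_{2}/(2)! × [f^{(1)}(41) − f^{(1)}(7)] = 1/12 × (275684 − 1372.00) = 22859.3.
Partial sum through k=1: 2.46048e+07.
k=2: B_{4}/(4)! × [f^{(3)}(41) − f^{(3)}(7)] = −1/720 × (984.000 − 168.000) = -1.13333.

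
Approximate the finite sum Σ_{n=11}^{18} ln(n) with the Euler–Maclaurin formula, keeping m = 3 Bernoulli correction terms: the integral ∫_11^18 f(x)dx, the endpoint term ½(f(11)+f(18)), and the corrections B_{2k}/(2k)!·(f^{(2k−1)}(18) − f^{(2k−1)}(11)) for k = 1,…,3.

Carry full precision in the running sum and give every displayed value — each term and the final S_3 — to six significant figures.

S_3 ≈ 21.2910

∫_11^18 ln(x) dx evaluates to 18.6498.
½[f(11) + f(18)] = ½[2.39790 + 2.89037] = 2.64413.
Integral + boundary = 21.2940.
Order-1 term: 1/12 · (0.0555556 − 0.0909091) = -0.00294613.
After k=1: 21.2910.
Order-2 term: −1/720 · (0.000342936 − 0.00150263) = 1.61069e-06.
After k=2: 21.2910.
Order-3 term: 1/30240 · (1.27013e-05 − 0.000149021) = -4.50793e-09.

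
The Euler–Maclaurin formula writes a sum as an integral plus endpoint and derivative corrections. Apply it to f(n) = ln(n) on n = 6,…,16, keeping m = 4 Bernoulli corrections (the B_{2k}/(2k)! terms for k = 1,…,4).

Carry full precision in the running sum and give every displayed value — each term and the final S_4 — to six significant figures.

The integral term ∫_6^16 ln(x) dx = 23.6109.
Boundary: ½(f(6) + f(16)) = ½(1.79176 + 2.77259) = 2.28217.
So far: 25.8930.
k=1: B_{2}/(2)! × [f^{(1)}(16) − f^{(1)}(6)] = 1/12 × (0.0625000 − 0.166667) = -0.00868056.
After k=1: 25.8844.
k=2: B_{4}/(4)! × [f^{(3)}(16) − f^{(3)}(6)] = −1/720 × (0.000488281 − 0.00925926) = 1.21819e-05.
After k=2: 25.8844.
k=3: B_{6}/(6)! × [f^{(5)}(16) − f^{(5)}(6)] = 1/30240 × (2.28882e-05 − 0.00308642) = -1.01307e-07.
After k=3: 25.8844.
k=4: B_{8}/(8)! × [f^{(7)}(16) − f^{(7)}(6)] = −1/1209600 × (2.68221e-06 − 0.00257202) = 2.12412e-09.

S_4 ≈ 25.8844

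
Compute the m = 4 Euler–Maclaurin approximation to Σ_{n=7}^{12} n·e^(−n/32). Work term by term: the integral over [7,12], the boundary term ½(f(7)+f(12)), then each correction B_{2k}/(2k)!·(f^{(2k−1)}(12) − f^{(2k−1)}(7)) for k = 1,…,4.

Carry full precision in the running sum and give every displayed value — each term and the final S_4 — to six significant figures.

S_4 ≈ 42.0124

Integral: ∫_7^12 x·e^(−x/32) dx = 35.0929.
½[f(7) + f(12)] = ½[5.62466 + 8.24747] = 6.93606.
Running total after boundary: 42.0289.
Order-1 term: 1/12 · (0.429556 − 0.627752) = -0.0165164.
Partial sum through k=1: 42.0124.
Order-2 term: −1/720 · (0.00176185 − 0.00218242) = 5.84124e-07.
Partial sum through k=2: 42.0124.
Order-3 term: 1/30240 · (3.03146e-06 − 3.66387e-06) = -2.09130e-11.
Partial sum through k=3: 42.0124.
Order-4 term: −1/1209600 · (4.24058e-09 − 5.07467e-09) = 6.89558e-16.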